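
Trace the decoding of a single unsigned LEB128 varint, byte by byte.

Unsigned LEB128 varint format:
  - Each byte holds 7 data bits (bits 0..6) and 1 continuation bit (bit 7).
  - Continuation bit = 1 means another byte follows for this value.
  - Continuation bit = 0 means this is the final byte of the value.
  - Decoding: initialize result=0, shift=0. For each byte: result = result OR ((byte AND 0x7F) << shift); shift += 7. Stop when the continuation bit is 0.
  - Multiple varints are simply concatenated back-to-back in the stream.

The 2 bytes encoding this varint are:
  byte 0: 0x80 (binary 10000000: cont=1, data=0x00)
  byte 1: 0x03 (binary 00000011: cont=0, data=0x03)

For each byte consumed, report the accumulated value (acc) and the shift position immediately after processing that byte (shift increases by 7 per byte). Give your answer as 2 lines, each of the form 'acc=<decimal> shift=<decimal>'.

byte 0=0x80: payload=0x00=0, contrib = 0<<0 = 0; acc -> 0, shift -> 7
byte 1=0x03: payload=0x03=3, contrib = 3<<7 = 384; acc -> 384, shift -> 14

Answer: acc=0 shift=7
acc=384 shift=14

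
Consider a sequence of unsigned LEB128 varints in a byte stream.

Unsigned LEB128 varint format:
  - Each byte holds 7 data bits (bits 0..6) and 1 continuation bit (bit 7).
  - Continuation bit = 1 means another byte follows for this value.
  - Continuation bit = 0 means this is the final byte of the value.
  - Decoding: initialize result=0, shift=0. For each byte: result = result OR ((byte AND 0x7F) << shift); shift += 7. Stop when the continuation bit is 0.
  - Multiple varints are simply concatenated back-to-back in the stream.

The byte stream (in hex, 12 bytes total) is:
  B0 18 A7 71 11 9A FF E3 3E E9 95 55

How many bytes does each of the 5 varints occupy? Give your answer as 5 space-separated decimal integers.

  byte[0]=0xB0 cont=1 payload=0x30=48: acc |= 48<<0 -> acc=48 shift=7
  byte[1]=0x18 cont=0 payload=0x18=24: acc |= 24<<7 -> acc=3120 shift=14 [end]
Varint 1: bytes[0:2] = B0 18 -> value 3120 (2 byte(s))
  byte[2]=0xA7 cont=1 payload=0x27=39: acc |= 39<<0 -> acc=39 shift=7
  byte[3]=0x71 cont=0 payload=0x71=113: acc |= 113<<7 -> acc=14503 shift=14 [end]
Varint 2: bytes[2:4] = A7 71 -> value 14503 (2 byte(s))
  byte[4]=0x11 cont=0 payload=0x11=17: acc |= 17<<0 -> acc=17 shift=7 [end]
Varint 3: bytes[4:5] = 11 -> value 17 (1 byte(s))
  byte[5]=0x9A cont=1 payload=0x1A=26: acc |= 26<<0 -> acc=26 shift=7
  byte[6]=0xFF cont=1 payload=0x7F=127: acc |= 127<<7 -> acc=16282 shift=14
  byte[7]=0xE3 cont=1 payload=0x63=99: acc |= 99<<14 -> acc=1638298 shift=21
  byte[8]=0x3E cont=0 payload=0x3E=62: acc |= 62<<21 -> acc=131661722 shift=28 [end]
Varint 4: bytes[5:9] = 9A FF E3 3E -> value 131661722 (4 byte(s))
  byte[9]=0xE9 cont=1 payload=0x69=105: acc |= 105<<0 -> acc=105 shift=7
  byte[10]=0x95 cont=1 payload=0x15=21: acc |= 21<<7 -> acc=2793 shift=14
  byte[11]=0x55 cont=0 payload=0x55=85: acc |= 85<<14 -> acc=1395433 shift=21 [end]
Varint 5: bytes[9:12] = E9 95 55 -> value 1395433 (3 byte(s))

Answer: 2 2 1 4 3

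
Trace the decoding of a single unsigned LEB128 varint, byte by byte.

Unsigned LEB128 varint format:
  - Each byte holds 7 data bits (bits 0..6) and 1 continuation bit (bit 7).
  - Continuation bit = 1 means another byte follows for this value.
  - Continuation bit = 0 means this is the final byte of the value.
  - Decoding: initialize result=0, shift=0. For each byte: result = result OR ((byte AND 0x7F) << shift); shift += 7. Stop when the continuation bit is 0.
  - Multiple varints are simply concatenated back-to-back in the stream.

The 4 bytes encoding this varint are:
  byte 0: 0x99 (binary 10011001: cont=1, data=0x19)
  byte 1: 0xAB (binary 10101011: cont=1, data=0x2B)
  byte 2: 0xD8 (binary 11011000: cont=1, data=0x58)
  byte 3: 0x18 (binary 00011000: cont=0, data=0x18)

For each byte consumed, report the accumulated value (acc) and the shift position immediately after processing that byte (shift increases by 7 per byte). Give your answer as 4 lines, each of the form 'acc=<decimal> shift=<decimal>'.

Answer: acc=25 shift=7
acc=5529 shift=14
acc=1447321 shift=21
acc=51778969 shift=28

Derivation:
byte 0=0x99: payload=0x19=25, contrib = 25<<0 = 25; acc -> 25, shift -> 7
byte 1=0xAB: payload=0x2B=43, contrib = 43<<7 = 5504; acc -> 5529, shift -> 14
byte 2=0xD8: payload=0x58=88, contrib = 88<<14 = 1441792; acc -> 1447321, shift -> 21
byte 3=0x18: payload=0x18=24, contrib = 24<<21 = 50331648; acc -> 51778969, shift -> 28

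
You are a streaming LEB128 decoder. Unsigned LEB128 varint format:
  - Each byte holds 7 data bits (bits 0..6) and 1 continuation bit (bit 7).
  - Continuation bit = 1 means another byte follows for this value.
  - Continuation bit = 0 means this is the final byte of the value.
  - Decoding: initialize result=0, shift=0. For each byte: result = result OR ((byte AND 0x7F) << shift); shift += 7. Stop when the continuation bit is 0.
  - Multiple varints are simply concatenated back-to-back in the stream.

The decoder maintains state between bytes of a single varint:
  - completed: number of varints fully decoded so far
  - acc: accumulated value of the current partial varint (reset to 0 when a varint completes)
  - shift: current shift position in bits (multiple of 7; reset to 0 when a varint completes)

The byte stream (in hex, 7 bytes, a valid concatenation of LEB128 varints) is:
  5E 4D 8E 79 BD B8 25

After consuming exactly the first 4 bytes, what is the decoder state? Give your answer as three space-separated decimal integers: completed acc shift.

Answer: 3 0 0

Derivation:
byte[0]=0x5E cont=0 payload=0x5E: varint #1 complete (value=94); reset -> completed=1 acc=0 shift=0
byte[1]=0x4D cont=0 payload=0x4D: varint #2 complete (value=77); reset -> completed=2 acc=0 shift=0
byte[2]=0x8E cont=1 payload=0x0E: acc |= 14<<0 -> completed=2 acc=14 shift=7
byte[3]=0x79 cont=0 payload=0x79: varint #3 complete (value=15502); reset -> completed=3 acc=0 shift=0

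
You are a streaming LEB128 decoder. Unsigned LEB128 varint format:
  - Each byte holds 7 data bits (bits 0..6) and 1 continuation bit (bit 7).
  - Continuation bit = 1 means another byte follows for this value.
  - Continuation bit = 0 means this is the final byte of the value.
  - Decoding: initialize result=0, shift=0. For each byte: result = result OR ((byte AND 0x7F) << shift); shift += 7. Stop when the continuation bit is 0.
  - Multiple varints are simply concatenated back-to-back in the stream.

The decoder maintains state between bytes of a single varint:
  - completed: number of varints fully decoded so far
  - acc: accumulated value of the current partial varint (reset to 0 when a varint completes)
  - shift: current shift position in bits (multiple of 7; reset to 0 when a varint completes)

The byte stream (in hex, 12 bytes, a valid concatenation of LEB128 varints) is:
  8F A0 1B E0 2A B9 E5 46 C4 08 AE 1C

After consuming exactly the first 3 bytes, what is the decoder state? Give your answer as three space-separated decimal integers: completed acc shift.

byte[0]=0x8F cont=1 payload=0x0F: acc |= 15<<0 -> completed=0 acc=15 shift=7
byte[1]=0xA0 cont=1 payload=0x20: acc |= 32<<7 -> completed=0 acc=4111 shift=14
byte[2]=0x1B cont=0 payload=0x1B: varint #1 complete (value=446479); reset -> completed=1 acc=0 shift=0

Answer: 1 0 0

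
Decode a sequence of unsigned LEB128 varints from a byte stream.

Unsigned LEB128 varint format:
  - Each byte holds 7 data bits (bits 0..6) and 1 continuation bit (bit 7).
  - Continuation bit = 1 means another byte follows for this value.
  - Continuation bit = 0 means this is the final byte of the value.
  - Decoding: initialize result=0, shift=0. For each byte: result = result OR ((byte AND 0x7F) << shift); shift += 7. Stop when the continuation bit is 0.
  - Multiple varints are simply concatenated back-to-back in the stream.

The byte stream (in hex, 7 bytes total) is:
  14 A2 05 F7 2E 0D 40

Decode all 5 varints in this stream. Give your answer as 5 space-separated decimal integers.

Answer: 20 674 6007 13 64

Derivation:
  byte[0]=0x14 cont=0 payload=0x14=20: acc |= 20<<0 -> acc=20 shift=7 [end]
Varint 1: bytes[0:1] = 14 -> value 20 (1 byte(s))
  byte[1]=0xA2 cont=1 payload=0x22=34: acc |= 34<<0 -> acc=34 shift=7
  byte[2]=0x05 cont=0 payload=0x05=5: acc |= 5<<7 -> acc=674 shift=14 [end]
Varint 2: bytes[1:3] = A2 05 -> value 674 (2 byte(s))
  byte[3]=0xF7 cont=1 payload=0x77=119: acc |= 119<<0 -> acc=119 shift=7
  byte[4]=0x2E cont=0 payload=0x2E=46: acc |= 46<<7 -> acc=6007 shift=14 [end]
Varint 3: bytes[3:5] = F7 2E -> value 6007 (2 byte(s))
  byte[5]=0x0D cont=0 payload=0x0D=13: acc |= 13<<0 -> acc=13 shift=7 [end]
Varint 4: bytes[5:6] = 0D -> value 13 (1 byte(s))
  byte[6]=0x40 cont=0 payload=0x40=64: acc |= 64<<0 -> acc=64 shift=7 [end]
Varint 5: bytes[6:7] = 40 -> value 64 (1 byte(s))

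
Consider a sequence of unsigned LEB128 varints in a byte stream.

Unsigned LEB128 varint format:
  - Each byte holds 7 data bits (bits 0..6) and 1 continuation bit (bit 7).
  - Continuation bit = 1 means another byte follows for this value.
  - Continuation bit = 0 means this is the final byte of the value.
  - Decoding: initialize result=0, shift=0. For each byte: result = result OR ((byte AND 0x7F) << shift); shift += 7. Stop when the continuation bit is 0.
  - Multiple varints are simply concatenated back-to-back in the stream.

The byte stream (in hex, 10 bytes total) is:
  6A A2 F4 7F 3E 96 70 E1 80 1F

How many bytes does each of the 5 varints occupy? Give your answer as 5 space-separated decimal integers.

Answer: 1 3 1 2 3

Derivation:
  byte[0]=0x6A cont=0 payload=0x6A=106: acc |= 106<<0 -> acc=106 shift=7 [end]
Varint 1: bytes[0:1] = 6A -> value 106 (1 byte(s))
  byte[1]=0xA2 cont=1 payload=0x22=34: acc |= 34<<0 -> acc=34 shift=7
  byte[2]=0xF4 cont=1 payload=0x74=116: acc |= 116<<7 -> acc=14882 shift=14
  byte[3]=0x7F cont=0 payload=0x7F=127: acc |= 127<<14 -> acc=2095650 shift=21 [end]
Varint 2: bytes[1:4] = A2 F4 7F -> value 2095650 (3 byte(s))
  byte[4]=0x3E cont=0 payload=0x3E=62: acc |= 62<<0 -> acc=62 shift=7 [end]
Varint 3: bytes[4:5] = 3E -> value 62 (1 byte(s))
  byte[5]=0x96 cont=1 payload=0x16=22: acc |= 22<<0 -> acc=22 shift=7
  byte[6]=0x70 cont=0 payload=0x70=112: acc |= 112<<7 -> acc=14358 shift=14 [end]
Varint 4: bytes[5:7] = 96 70 -> value 14358 (2 byte(s))
  byte[7]=0xE1 cont=1 payload=0x61=97: acc |= 97<<0 -> acc=97 shift=7
  byte[8]=0x80 cont=1 payload=0x00=0: acc |= 0<<7 -> acc=97 shift=14
  byte[9]=0x1F cont=0 payload=0x1F=31: acc |= 31<<14 -> acc=508001 shift=21 [end]
Varint 5: bytes[7:10] = E1 80 1F -> value 508001 (3 byte(s))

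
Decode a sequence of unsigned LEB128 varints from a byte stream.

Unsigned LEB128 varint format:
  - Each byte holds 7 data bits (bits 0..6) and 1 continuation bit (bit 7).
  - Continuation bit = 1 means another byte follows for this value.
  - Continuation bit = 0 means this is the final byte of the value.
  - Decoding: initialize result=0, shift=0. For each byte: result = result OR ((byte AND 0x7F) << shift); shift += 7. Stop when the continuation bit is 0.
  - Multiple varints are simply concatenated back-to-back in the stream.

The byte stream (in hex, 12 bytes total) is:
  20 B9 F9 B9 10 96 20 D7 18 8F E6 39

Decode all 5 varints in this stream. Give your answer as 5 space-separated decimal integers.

Answer: 32 34503865 4118 3159 946959

Derivation:
  byte[0]=0x20 cont=0 payload=0x20=32: acc |= 32<<0 -> acc=32 shift=7 [end]
Varint 1: bytes[0:1] = 20 -> value 32 (1 byte(s))
  byte[1]=0xB9 cont=1 payload=0x39=57: acc |= 57<<0 -> acc=57 shift=7
  byte[2]=0xF9 cont=1 payload=0x79=121: acc |= 121<<7 -> acc=15545 shift=14
  byte[3]=0xB9 cont=1 payload=0x39=57: acc |= 57<<14 -> acc=949433 shift=21
  byte[4]=0x10 cont=0 payload=0x10=16: acc |= 16<<21 -> acc=34503865 shift=28 [end]
Varint 2: bytes[1:5] = B9 F9 B9 10 -> value 34503865 (4 byte(s))
  byte[5]=0x96 cont=1 payload=0x16=22: acc |= 22<<0 -> acc=22 shift=7
  byte[6]=0x20 cont=0 payload=0x20=32: acc |= 32<<7 -> acc=4118 shift=14 [end]
Varint 3: bytes[5:7] = 96 20 -> value 4118 (2 byte(s))
  byte[7]=0xD7 cont=1 payload=0x57=87: acc |= 87<<0 -> acc=87 shift=7
  byte[8]=0x18 cont=0 payload=0x18=24: acc |= 24<<7 -> acc=3159 shift=14 [end]
Varint 4: bytes[7:9] = D7 18 -> value 3159 (2 byte(s))
  byte[9]=0x8F cont=1 payload=0x0F=15: acc |= 15<<0 -> acc=15 shift=7
  byte[10]=0xE6 cont=1 payload=0x66=102: acc |= 102<<7 -> acc=13071 shift=14
  byte[11]=0x39 cont=0 payload=0x39=57: acc |= 57<<14 -> acc=946959 shift=21 [end]
Varint 5: bytes[9:12] = 8F E6 39 -> value 946959 (3 byte(s))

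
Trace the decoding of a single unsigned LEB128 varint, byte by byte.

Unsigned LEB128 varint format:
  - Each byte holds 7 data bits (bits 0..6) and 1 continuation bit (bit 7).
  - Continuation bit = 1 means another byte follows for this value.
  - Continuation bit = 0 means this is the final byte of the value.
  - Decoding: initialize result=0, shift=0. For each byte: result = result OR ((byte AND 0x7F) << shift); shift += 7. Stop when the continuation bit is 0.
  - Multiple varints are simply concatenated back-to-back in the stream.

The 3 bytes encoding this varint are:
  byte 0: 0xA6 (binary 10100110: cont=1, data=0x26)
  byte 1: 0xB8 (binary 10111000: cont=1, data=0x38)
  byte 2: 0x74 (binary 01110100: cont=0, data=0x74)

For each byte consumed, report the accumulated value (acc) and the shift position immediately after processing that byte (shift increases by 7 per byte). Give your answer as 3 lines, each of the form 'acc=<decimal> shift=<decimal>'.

Answer: acc=38 shift=7
acc=7206 shift=14
acc=1907750 shift=21

Derivation:
byte 0=0xA6: payload=0x26=38, contrib = 38<<0 = 38; acc -> 38, shift -> 7
byte 1=0xB8: payload=0x38=56, contrib = 56<<7 = 7168; acc -> 7206, shift -> 14
byte 2=0x74: payload=0x74=116, contrib = 116<<14 = 1900544; acc -> 1907750, shift -> 21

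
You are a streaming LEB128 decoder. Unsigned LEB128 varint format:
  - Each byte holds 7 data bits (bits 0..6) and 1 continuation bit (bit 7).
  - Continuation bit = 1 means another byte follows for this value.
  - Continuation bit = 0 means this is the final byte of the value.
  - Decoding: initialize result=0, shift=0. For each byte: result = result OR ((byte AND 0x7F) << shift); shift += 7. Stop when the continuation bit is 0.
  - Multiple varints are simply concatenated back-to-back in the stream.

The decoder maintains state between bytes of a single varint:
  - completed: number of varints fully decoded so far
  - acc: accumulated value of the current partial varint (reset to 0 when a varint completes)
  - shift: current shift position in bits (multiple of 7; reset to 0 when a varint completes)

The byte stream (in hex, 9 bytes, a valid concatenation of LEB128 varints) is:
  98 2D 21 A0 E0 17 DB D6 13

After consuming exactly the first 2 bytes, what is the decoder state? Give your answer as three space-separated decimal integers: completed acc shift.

byte[0]=0x98 cont=1 payload=0x18: acc |= 24<<0 -> completed=0 acc=24 shift=7
byte[1]=0x2D cont=0 payload=0x2D: varint #1 complete (value=5784); reset -> completed=1 acc=0 shift=0

Answer: 1 0 0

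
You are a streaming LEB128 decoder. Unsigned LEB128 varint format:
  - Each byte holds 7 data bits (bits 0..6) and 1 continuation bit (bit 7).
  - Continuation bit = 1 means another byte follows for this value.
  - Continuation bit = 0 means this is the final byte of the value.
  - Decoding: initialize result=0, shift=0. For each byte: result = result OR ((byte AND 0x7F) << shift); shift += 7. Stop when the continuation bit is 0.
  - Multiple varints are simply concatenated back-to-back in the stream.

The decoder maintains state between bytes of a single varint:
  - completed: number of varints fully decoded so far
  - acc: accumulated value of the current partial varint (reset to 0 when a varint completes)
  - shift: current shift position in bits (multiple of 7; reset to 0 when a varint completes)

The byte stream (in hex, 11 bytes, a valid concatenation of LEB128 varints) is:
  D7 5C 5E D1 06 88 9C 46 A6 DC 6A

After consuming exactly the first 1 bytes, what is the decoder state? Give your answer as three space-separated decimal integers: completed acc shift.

byte[0]=0xD7 cont=1 payload=0x57: acc |= 87<<0 -> completed=0 acc=87 shift=7

Answer: 0 87 7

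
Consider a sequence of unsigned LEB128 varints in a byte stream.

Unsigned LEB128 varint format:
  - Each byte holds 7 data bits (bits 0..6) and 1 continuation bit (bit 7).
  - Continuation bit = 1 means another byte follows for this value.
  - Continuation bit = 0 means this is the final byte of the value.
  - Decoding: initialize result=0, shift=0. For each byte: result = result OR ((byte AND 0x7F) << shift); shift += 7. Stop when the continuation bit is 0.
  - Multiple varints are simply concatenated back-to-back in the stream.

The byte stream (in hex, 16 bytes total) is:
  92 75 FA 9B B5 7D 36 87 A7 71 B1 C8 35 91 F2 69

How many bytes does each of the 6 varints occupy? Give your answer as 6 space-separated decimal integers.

Answer: 2 4 1 3 3 3

Derivation:
  byte[0]=0x92 cont=1 payload=0x12=18: acc |= 18<<0 -> acc=18 shift=7
  byte[1]=0x75 cont=0 payload=0x75=117: acc |= 117<<7 -> acc=14994 shift=14 [end]
Varint 1: bytes[0:2] = 92 75 -> value 14994 (2 byte(s))
  byte[2]=0xFA cont=1 payload=0x7A=122: acc |= 122<<0 -> acc=122 shift=7
  byte[3]=0x9B cont=1 payload=0x1B=27: acc |= 27<<7 -> acc=3578 shift=14
  byte[4]=0xB5 cont=1 payload=0x35=53: acc |= 53<<14 -> acc=871930 shift=21
  byte[5]=0x7D cont=0 payload=0x7D=125: acc |= 125<<21 -> acc=263015930 shift=28 [end]
Varint 2: bytes[2:6] = FA 9B B5 7D -> value 263015930 (4 byte(s))
  byte[6]=0x36 cont=0 payload=0x36=54: acc |= 54<<0 -> acc=54 shift=7 [end]
Varint 3: bytes[6:7] = 36 -> value 54 (1 byte(s))
  byte[7]=0x87 cont=1 payload=0x07=7: acc |= 7<<0 -> acc=7 shift=7
  byte[8]=0xA7 cont=1 payload=0x27=39: acc |= 39<<7 -> acc=4999 shift=14
  byte[9]=0x71 cont=0 payload=0x71=113: acc |= 113<<14 -> acc=1856391 shift=21 [end]
Varint 4: bytes[7:10] = 87 A7 71 -> value 1856391 (3 byte(s))
  byte[10]=0xB1 cont=1 payload=0x31=49: acc |= 49<<0 -> acc=49 shift=7
  byte[11]=0xC8 cont=1 payload=0x48=72: acc |= 72<<7 -> acc=9265 shift=14
  byte[12]=0x35 cont=0 payload=0x35=53: acc |= 53<<14 -> acc=877617 shift=21 [end]
Varint 5: bytes[10:13] = B1 C8 35 -> value 877617 (3 byte(s))
  byte[13]=0x91 cont=1 payload=0x11=17: acc |= 17<<0 -> acc=17 shift=7
  byte[14]=0xF2 cont=1 payload=0x72=114: acc |= 114<<7 -> acc=14609 shift=14
  byte[15]=0x69 cont=0 payload=0x69=105: acc |= 105<<14 -> acc=1734929 shift=21 [end]
Varint 6: bytes[13:16] = 91 F2 69 -> value 1734929 (3 byte(s))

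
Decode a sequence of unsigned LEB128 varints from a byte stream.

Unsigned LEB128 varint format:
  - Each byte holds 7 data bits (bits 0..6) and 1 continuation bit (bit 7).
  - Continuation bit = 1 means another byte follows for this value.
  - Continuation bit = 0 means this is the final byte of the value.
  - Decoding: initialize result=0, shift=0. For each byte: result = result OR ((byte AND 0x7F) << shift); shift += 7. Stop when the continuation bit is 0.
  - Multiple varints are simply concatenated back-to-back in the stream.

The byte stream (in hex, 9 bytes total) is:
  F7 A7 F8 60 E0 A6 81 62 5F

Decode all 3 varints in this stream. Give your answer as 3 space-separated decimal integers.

Answer: 203297783 205542240 95

Derivation:
  byte[0]=0xF7 cont=1 payload=0x77=119: acc |= 119<<0 -> acc=119 shift=7
  byte[1]=0xA7 cont=1 payload=0x27=39: acc |= 39<<7 -> acc=5111 shift=14
  byte[2]=0xF8 cont=1 payload=0x78=120: acc |= 120<<14 -> acc=1971191 shift=21
  byte[3]=0x60 cont=0 payload=0x60=96: acc |= 96<<21 -> acc=203297783 shift=28 [end]
Varint 1: bytes[0:4] = F7 A7 F8 60 -> value 203297783 (4 byte(s))
  byte[4]=0xE0 cont=1 payload=0x60=96: acc |= 96<<0 -> acc=96 shift=7
  byte[5]=0xA6 cont=1 payload=0x26=38: acc |= 38<<7 -> acc=4960 shift=14
  byte[6]=0x81 cont=1 payload=0x01=1: acc |= 1<<14 -> acc=21344 shift=21
  byte[7]=0x62 cont=0 payload=0x62=98: acc |= 98<<21 -> acc=205542240 shift=28 [end]
Varint 2: bytes[4:8] = E0 A6 81 62 -> value 205542240 (4 byte(s))
  byte[8]=0x5F cont=0 payload=0x5F=95: acc |= 95<<0 -> acc=95 shift=7 [end]
Varint 3: bytes[8:9] = 5F -> value 95 (1 byte(s))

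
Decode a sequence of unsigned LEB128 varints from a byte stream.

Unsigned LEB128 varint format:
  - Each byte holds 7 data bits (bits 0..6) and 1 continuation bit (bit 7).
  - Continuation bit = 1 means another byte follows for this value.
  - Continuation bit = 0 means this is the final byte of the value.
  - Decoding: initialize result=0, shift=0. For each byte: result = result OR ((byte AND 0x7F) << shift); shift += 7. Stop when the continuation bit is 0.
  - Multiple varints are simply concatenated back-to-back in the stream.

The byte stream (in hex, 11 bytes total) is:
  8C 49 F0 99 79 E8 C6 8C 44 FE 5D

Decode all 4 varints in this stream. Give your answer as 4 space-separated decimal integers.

Answer: 9356 1985776 142812008 12030

Derivation:
  byte[0]=0x8C cont=1 payload=0x0C=12: acc |= 12<<0 -> acc=12 shift=7
  byte[1]=0x49 cont=0 payload=0x49=73: acc |= 73<<7 -> acc=9356 shift=14 [end]
Varint 1: bytes[0:2] = 8C 49 -> value 9356 (2 byte(s))
  byte[2]=0xF0 cont=1 payload=0x70=112: acc |= 112<<0 -> acc=112 shift=7
  byte[3]=0x99 cont=1 payload=0x19=25: acc |= 25<<7 -> acc=3312 shift=14
  byte[4]=0x79 cont=0 payload=0x79=121: acc |= 121<<14 -> acc=1985776 shift=21 [end]
Varint 2: bytes[2:5] = F0 99 79 -> value 1985776 (3 byte(s))
  byte[5]=0xE8 cont=1 payload=0x68=104: acc |= 104<<0 -> acc=104 shift=7
  byte[6]=0xC6 cont=1 payload=0x46=70: acc |= 70<<7 -> acc=9064 shift=14
  byte[7]=0x8C cont=1 payload=0x0C=12: acc |= 12<<14 -> acc=205672 shift=21
  byte[8]=0x44 cont=0 payload=0x44=68: acc |= 68<<21 -> acc=142812008 shift=28 [end]
Varint 3: bytes[5:9] = E8 C6 8C 44 -> value 142812008 (4 byte(s))
  byte[9]=0xFE cont=1 payload=0x7E=126: acc |= 126<<0 -> acc=126 shift=7
  byte[10]=0x5D cont=0 payload=0x5D=93: acc |= 93<<7 -> acc=12030 shift=14 [end]
Varint 4: bytes[9:11] = FE 5D -> value 12030 (2 byte(s))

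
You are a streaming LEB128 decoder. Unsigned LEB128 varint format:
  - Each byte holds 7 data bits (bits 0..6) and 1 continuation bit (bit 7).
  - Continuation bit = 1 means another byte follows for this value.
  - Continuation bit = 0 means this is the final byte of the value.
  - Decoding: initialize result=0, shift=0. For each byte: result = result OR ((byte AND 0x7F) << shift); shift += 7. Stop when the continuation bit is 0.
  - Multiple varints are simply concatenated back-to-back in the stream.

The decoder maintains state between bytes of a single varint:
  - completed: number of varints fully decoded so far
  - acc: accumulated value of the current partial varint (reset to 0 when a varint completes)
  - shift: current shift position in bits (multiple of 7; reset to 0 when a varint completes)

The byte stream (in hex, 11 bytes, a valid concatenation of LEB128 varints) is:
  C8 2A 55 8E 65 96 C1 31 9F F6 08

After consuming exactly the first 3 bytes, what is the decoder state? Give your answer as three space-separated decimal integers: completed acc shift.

byte[0]=0xC8 cont=1 payload=0x48: acc |= 72<<0 -> completed=0 acc=72 shift=7
byte[1]=0x2A cont=0 payload=0x2A: varint #1 complete (value=5448); reset -> completed=1 acc=0 shift=0
byte[2]=0x55 cont=0 payload=0x55: varint #2 complete (value=85); reset -> completed=2 acc=0 shift=0

Answer: 2 0 0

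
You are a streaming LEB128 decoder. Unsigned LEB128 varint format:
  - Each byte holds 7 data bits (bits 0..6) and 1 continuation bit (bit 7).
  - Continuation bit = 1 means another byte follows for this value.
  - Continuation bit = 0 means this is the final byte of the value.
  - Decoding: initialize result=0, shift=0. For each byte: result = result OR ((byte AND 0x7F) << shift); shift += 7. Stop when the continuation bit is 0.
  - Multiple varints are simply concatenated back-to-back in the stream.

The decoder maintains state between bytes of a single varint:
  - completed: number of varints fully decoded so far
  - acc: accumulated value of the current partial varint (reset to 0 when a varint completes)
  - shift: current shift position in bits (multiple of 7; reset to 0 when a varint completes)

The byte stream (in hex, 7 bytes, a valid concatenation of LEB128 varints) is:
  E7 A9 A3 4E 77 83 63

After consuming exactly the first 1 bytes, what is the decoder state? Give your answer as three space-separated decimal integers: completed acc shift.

byte[0]=0xE7 cont=1 payload=0x67: acc |= 103<<0 -> completed=0 acc=103 shift=7

Answer: 0 103 7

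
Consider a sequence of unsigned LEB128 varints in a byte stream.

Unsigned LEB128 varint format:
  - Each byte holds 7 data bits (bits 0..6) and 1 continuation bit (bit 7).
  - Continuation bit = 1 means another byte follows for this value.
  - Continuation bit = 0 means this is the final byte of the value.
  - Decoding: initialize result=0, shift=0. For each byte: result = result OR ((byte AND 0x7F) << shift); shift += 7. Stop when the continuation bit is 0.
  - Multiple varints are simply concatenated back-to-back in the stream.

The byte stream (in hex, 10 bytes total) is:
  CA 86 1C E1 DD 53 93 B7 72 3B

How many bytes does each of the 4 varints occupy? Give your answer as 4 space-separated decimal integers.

Answer: 3 3 3 1

Derivation:
  byte[0]=0xCA cont=1 payload=0x4A=74: acc |= 74<<0 -> acc=74 shift=7
  byte[1]=0x86 cont=1 payload=0x06=6: acc |= 6<<7 -> acc=842 shift=14
  byte[2]=0x1C cont=0 payload=0x1C=28: acc |= 28<<14 -> acc=459594 shift=21 [end]
Varint 1: bytes[0:3] = CA 86 1C -> value 459594 (3 byte(s))
  byte[3]=0xE1 cont=1 payload=0x61=97: acc |= 97<<0 -> acc=97 shift=7
  byte[4]=0xDD cont=1 payload=0x5D=93: acc |= 93<<7 -> acc=12001 shift=14
  byte[5]=0x53 cont=0 payload=0x53=83: acc |= 83<<14 -> acc=1371873 shift=21 [end]
Varint 2: bytes[3:6] = E1 DD 53 -> value 1371873 (3 byte(s))
  byte[6]=0x93 cont=1 payload=0x13=19: acc |= 19<<0 -> acc=19 shift=7
  byte[7]=0xB7 cont=1 payload=0x37=55: acc |= 55<<7 -> acc=7059 shift=14
  byte[8]=0x72 cont=0 payload=0x72=114: acc |= 114<<14 -> acc=1874835 shift=21 [end]
Varint 3: bytes[6:9] = 93 B7 72 -> value 1874835 (3 byte(s))
  byte[9]=0x3B cont=0 payload=0x3B=59: acc |= 59<<0 -> acc=59 shift=7 [end]
Varint 4: bytes[9:10] = 3B -> value 59 (1 byte(s))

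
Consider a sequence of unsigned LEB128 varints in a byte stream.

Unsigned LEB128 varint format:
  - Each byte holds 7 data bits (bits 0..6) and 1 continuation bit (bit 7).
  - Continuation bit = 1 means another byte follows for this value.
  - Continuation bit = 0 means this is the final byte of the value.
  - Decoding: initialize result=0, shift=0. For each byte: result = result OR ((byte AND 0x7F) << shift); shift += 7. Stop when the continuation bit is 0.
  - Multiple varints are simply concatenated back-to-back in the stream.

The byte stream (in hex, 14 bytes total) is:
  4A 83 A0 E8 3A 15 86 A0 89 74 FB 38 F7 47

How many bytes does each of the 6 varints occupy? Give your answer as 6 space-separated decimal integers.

  byte[0]=0x4A cont=0 payload=0x4A=74: acc |= 74<<0 -> acc=74 shift=7 [end]
Varint 1: bytes[0:1] = 4A -> value 74 (1 byte(s))
  byte[1]=0x83 cont=1 payload=0x03=3: acc |= 3<<0 -> acc=3 shift=7
  byte[2]=0xA0 cont=1 payload=0x20=32: acc |= 32<<7 -> acc=4099 shift=14
  byte[3]=0xE8 cont=1 payload=0x68=104: acc |= 104<<14 -> acc=1708035 shift=21
  byte[4]=0x3A cont=0 payload=0x3A=58: acc |= 58<<21 -> acc=123342851 shift=28 [end]
Varint 2: bytes[1:5] = 83 A0 E8 3A -> value 123342851 (4 byte(s))
  byte[5]=0x15 cont=0 payload=0x15=21: acc |= 21<<0 -> acc=21 shift=7 [end]
Varint 3: bytes[5:6] = 15 -> value 21 (1 byte(s))
  byte[6]=0x86 cont=1 payload=0x06=6: acc |= 6<<0 -> acc=6 shift=7
  byte[7]=0xA0 cont=1 payload=0x20=32: acc |= 32<<7 -> acc=4102 shift=14
  byte[8]=0x89 cont=1 payload=0x09=9: acc |= 9<<14 -> acc=151558 shift=21
  byte[9]=0x74 cont=0 payload=0x74=116: acc |= 116<<21 -> acc=243421190 shift=28 [end]
Varint 4: bytes[6:10] = 86 A0 89 74 -> value 243421190 (4 byte(s))
  byte[10]=0xFB cont=1 payload=0x7B=123: acc |= 123<<0 -> acc=123 shift=7
  byte[11]=0x38 cont=0 payload=0x38=56: acc |= 56<<7 -> acc=7291 shift=14 [end]
Varint 5: bytes[10:12] = FB 38 -> value 7291 (2 byte(s))
  byte[12]=0xF7 cont=1 payload=0x77=119: acc |= 119<<0 -> acc=119 shift=7
  byte[13]=0x47 cont=0 payload=0x47=71: acc |= 71<<7 -> acc=9207 shift=14 [end]
Varint 6: bytes[12:14] = F7 47 -> value 9207 (2 byte(s))

Answer: 1 4 1 4 2 2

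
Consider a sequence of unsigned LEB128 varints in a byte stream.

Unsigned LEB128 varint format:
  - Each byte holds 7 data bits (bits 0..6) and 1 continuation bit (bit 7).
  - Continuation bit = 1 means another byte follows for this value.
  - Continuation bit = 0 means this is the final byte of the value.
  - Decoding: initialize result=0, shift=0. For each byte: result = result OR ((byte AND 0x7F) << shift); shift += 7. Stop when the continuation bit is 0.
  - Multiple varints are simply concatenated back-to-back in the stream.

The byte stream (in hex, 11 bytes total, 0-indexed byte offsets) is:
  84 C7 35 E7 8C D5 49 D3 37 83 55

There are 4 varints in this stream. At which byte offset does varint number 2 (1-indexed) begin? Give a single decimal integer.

Answer: 3

Derivation:
  byte[0]=0x84 cont=1 payload=0x04=4: acc |= 4<<0 -> acc=4 shift=7
  byte[1]=0xC7 cont=1 payload=0x47=71: acc |= 71<<7 -> acc=9092 shift=14
  byte[2]=0x35 cont=0 payload=0x35=53: acc |= 53<<14 -> acc=877444 shift=21 [end]
Varint 1: bytes[0:3] = 84 C7 35 -> value 877444 (3 byte(s))
  byte[3]=0xE7 cont=1 payload=0x67=103: acc |= 103<<0 -> acc=103 shift=7
  byte[4]=0x8C cont=1 payload=0x0C=12: acc |= 12<<7 -> acc=1639 shift=14
  byte[5]=0xD5 cont=1 payload=0x55=85: acc |= 85<<14 -> acc=1394279 shift=21
  byte[6]=0x49 cont=0 payload=0x49=73: acc |= 73<<21 -> acc=154486375 shift=28 [end]
Varint 2: bytes[3:7] = E7 8C D5 49 -> value 154486375 (4 byte(s))
  byte[7]=0xD3 cont=1 payload=0x53=83: acc |= 83<<0 -> acc=83 shift=7
  byte[8]=0x37 cont=0 payload=0x37=55: acc |= 55<<7 -> acc=7123 shift=14 [end]
Varint 3: bytes[7:9] = D3 37 -> value 7123 (2 byte(s))
  byte[9]=0x83 cont=1 payload=0x03=3: acc |= 3<<0 -> acc=3 shift=7
  byte[10]=0x55 cont=0 payload=0x55=85: acc |= 85<<7 -> acc=10883 shift=14 [end]
Varint 4: bytes[9:11] = 83 55 -> value 10883 (2 byte(s))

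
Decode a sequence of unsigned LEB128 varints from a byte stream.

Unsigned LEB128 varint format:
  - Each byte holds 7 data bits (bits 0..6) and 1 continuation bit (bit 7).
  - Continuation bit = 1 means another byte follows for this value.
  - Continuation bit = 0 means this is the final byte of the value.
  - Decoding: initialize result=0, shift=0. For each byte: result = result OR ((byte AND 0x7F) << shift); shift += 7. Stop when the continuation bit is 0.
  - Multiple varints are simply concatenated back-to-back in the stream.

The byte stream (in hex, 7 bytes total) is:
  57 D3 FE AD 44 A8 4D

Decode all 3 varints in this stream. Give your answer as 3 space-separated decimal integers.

Answer: 87 143359827 9896

Derivation:
  byte[0]=0x57 cont=0 payload=0x57=87: acc |= 87<<0 -> acc=87 shift=7 [end]
Varint 1: bytes[0:1] = 57 -> value 87 (1 byte(s))
  byte[1]=0xD3 cont=1 payload=0x53=83: acc |= 83<<0 -> acc=83 shift=7
  byte[2]=0xFE cont=1 payload=0x7E=126: acc |= 126<<7 -> acc=16211 shift=14
  byte[3]=0xAD cont=1 payload=0x2D=45: acc |= 45<<14 -> acc=753491 shift=21
  byte[4]=0x44 cont=0 payload=0x44=68: acc |= 68<<21 -> acc=143359827 shift=28 [end]
Varint 2: bytes[1:5] = D3 FE AD 44 -> value 143359827 (4 byte(s))
  byte[5]=0xA8 cont=1 payload=0x28=40: acc |= 40<<0 -> acc=40 shift=7
  byte[6]=0x4D cont=0 payload=0x4D=77: acc |= 77<<7 -> acc=9896 shift=14 [end]
Varint 3: bytes[5:7] = A8 4D -> value 9896 (2 byte(s))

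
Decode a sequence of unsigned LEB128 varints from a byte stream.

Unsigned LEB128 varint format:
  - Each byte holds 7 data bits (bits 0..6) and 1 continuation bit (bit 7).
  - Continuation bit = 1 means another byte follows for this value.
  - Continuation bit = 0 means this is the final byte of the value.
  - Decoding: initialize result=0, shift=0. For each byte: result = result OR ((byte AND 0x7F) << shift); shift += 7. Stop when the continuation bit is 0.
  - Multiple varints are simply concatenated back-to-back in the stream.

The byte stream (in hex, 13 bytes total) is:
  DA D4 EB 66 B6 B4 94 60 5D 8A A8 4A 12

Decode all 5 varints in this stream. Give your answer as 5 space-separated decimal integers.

Answer: 215673434 201660982 93 1217546 18

Derivation:
  byte[0]=0xDA cont=1 payload=0x5A=90: acc |= 90<<0 -> acc=90 shift=7
  byte[1]=0xD4 cont=1 payload=0x54=84: acc |= 84<<7 -> acc=10842 shift=14
  byte[2]=0xEB cont=1 payload=0x6B=107: acc |= 107<<14 -> acc=1763930 shift=21
  byte[3]=0x66 cont=0 payload=0x66=102: acc |= 102<<21 -> acc=215673434 shift=28 [end]
Varint 1: bytes[0:4] = DA D4 EB 66 -> value 215673434 (4 byte(s))
  byte[4]=0xB6 cont=1 payload=0x36=54: acc |= 54<<0 -> acc=54 shift=7
  byte[5]=0xB4 cont=1 payload=0x34=52: acc |= 52<<7 -> acc=6710 shift=14
  byte[6]=0x94 cont=1 payload=0x14=20: acc |= 20<<14 -> acc=334390 shift=21
  byte[7]=0x60 cont=0 payload=0x60=96: acc |= 96<<21 -> acc=201660982 shift=28 [end]
Varint 2: bytes[4:8] = B6 B4 94 60 -> value 201660982 (4 byte(s))
  byte[8]=0x5D cont=0 payload=0x5D=93: acc |= 93<<0 -> acc=93 shift=7 [end]
Varint 3: bytes[8:9] = 5D -> value 93 (1 byte(s))
  byte[9]=0x8A cont=1 payload=0x0A=10: acc |= 10<<0 -> acc=10 shift=7
  byte[10]=0xA8 cont=1 payload=0x28=40: acc |= 40<<7 -> acc=5130 shift=14
  byte[11]=0x4A cont=0 payload=0x4A=74: acc |= 74<<14 -> acc=1217546 shift=21 [end]
Varint 4: bytes[9:12] = 8A A8 4A -> value 1217546 (3 byte(s))
  byte[12]=0x12 cont=0 payload=0x12=18: acc |= 18<<0 -> acc=18 shift=7 [end]
Varint 5: bytes[12:13] = 12 -> value 18 (1 byte(s))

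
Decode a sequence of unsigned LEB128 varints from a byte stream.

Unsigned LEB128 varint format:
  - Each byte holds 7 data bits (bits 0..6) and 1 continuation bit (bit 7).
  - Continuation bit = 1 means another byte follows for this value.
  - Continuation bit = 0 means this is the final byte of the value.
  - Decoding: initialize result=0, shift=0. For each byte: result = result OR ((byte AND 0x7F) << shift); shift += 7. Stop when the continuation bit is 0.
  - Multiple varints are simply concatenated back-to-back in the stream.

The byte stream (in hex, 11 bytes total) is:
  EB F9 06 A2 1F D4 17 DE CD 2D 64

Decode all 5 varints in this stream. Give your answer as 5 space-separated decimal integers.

Answer: 113899 4002 3028 747230 100

Derivation:
  byte[0]=0xEB cont=1 payload=0x6B=107: acc |= 107<<0 -> acc=107 shift=7
  byte[1]=0xF9 cont=1 payload=0x79=121: acc |= 121<<7 -> acc=15595 shift=14
  byte[2]=0x06 cont=0 payload=0x06=6: acc |= 6<<14 -> acc=113899 shift=21 [end]
Varint 1: bytes[0:3] = EB F9 06 -> value 113899 (3 byte(s))
  byte[3]=0xA2 cont=1 payload=0x22=34: acc |= 34<<0 -> acc=34 shift=7
  byte[4]=0x1F cont=0 payload=0x1F=31: acc |= 31<<7 -> acc=4002 shift=14 [end]
Varint 2: bytes[3:5] = A2 1F -> value 4002 (2 byte(s))
  byte[5]=0xD4 cont=1 payload=0x54=84: acc |= 84<<0 -> acc=84 shift=7
  byte[6]=0x17 cont=0 payload=0x17=23: acc |= 23<<7 -> acc=3028 shift=14 [end]
Varint 3: bytes[5:7] = D4 17 -> value 3028 (2 byte(s))
  byte[7]=0xDE cont=1 payload=0x5E=94: acc |= 94<<0 -> acc=94 shift=7
  byte[8]=0xCD cont=1 payload=0x4D=77: acc |= 77<<7 -> acc=9950 shift=14
  byte[9]=0x2D cont=0 payload=0x2D=45: acc |= 45<<14 -> acc=747230 shift=21 [end]
Varint 4: bytes[7:10] = DE CD 2D -> value 747230 (3 byte(s))
  byte[10]=0x64 cont=0 payload=0x64=100: acc |= 100<<0 -> acc=100 shift=7 [end]
Varint 5: bytes[10:11] = 64 -> value 100 (1 byte(s))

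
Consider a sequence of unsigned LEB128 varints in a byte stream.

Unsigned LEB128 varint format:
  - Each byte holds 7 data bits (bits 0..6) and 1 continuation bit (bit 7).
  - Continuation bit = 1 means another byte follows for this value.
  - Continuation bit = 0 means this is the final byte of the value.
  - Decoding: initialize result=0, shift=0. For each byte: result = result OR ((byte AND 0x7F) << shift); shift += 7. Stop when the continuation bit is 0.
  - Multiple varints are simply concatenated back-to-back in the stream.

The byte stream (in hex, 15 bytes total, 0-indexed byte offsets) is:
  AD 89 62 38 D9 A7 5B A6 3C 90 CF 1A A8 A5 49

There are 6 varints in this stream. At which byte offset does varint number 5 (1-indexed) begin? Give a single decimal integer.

Answer: 9

Derivation:
  byte[0]=0xAD cont=1 payload=0x2D=45: acc |= 45<<0 -> acc=45 shift=7
  byte[1]=0x89 cont=1 payload=0x09=9: acc |= 9<<7 -> acc=1197 shift=14
  byte[2]=0x62 cont=0 payload=0x62=98: acc |= 98<<14 -> acc=1606829 shift=21 [end]
Varint 1: bytes[0:3] = AD 89 62 -> value 1606829 (3 byte(s))
  byte[3]=0x38 cont=0 payload=0x38=56: acc |= 56<<0 -> acc=56 shift=7 [end]
Varint 2: bytes[3:4] = 38 -> value 56 (1 byte(s))
  byte[4]=0xD9 cont=1 payload=0x59=89: acc |= 89<<0 -> acc=89 shift=7
  byte[5]=0xA7 cont=1 payload=0x27=39: acc |= 39<<7 -> acc=5081 shift=14
  byte[6]=0x5B cont=0 payload=0x5B=91: acc |= 91<<14 -> acc=1496025 shift=21 [end]
Varint 3: bytes[4:7] = D9 A7 5B -> value 1496025 (3 byte(s))
  byte[7]=0xA6 cont=1 payload=0x26=38: acc |= 38<<0 -> acc=38 shift=7
  byte[8]=0x3C cont=0 payload=0x3C=60: acc |= 60<<7 -> acc=7718 shift=14 [end]
Varint 4: bytes[7:9] = A6 3C -> value 7718 (2 byte(s))
  byte[9]=0x90 cont=1 payload=0x10=16: acc |= 16<<0 -> acc=16 shift=7
  byte[10]=0xCF cont=1 payload=0x4F=79: acc |= 79<<7 -> acc=10128 shift=14
  byte[11]=0x1A cont=0 payload=0x1A=26: acc |= 26<<14 -> acc=436112 shift=21 [end]
Varint 5: bytes[9:12] = 90 CF 1A -> value 436112 (3 byte(s))
  byte[12]=0xA8 cont=1 payload=0x28=40: acc |= 40<<0 -> acc=40 shift=7
  byte[13]=0xA5 cont=1 payload=0x25=37: acc |= 37<<7 -> acc=4776 shift=14
  byte[14]=0x49 cont=0 payload=0x49=73: acc |= 73<<14 -> acc=1200808 shift=21 [end]
Varint 6: bytes[12:15] = A8 A5 49 -> value 1200808 (3 byte(s))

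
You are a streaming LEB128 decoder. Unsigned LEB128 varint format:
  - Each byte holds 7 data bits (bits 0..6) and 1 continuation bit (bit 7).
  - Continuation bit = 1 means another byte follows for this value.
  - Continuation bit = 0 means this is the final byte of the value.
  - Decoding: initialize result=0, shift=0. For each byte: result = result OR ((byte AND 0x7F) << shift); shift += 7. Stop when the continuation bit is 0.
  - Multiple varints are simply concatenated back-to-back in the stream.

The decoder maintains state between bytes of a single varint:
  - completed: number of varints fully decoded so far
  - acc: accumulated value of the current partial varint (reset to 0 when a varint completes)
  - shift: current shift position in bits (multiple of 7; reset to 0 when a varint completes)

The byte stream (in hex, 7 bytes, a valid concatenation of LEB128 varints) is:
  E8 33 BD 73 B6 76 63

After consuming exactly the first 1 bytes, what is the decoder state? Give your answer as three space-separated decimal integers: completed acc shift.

byte[0]=0xE8 cont=1 payload=0x68: acc |= 104<<0 -> completed=0 acc=104 shift=7

Answer: 0 104 7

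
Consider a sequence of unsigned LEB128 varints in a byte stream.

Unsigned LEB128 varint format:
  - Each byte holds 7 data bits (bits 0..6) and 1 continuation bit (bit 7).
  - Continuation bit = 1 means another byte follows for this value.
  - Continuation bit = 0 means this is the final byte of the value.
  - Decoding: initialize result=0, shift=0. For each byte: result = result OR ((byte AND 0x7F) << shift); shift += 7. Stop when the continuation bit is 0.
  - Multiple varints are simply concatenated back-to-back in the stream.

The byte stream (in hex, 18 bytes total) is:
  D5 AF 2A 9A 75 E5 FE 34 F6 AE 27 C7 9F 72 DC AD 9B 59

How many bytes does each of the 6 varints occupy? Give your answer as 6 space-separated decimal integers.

Answer: 3 2 3 3 3 4

Derivation:
  byte[0]=0xD5 cont=1 payload=0x55=85: acc |= 85<<0 -> acc=85 shift=7
  byte[1]=0xAF cont=1 payload=0x2F=47: acc |= 47<<7 -> acc=6101 shift=14
  byte[2]=0x2A cont=0 payload=0x2A=42: acc |= 42<<14 -> acc=694229 shift=21 [end]
Varint 1: bytes[0:3] = D5 AF 2A -> value 694229 (3 byte(s))
  byte[3]=0x9A cont=1 payload=0x1A=26: acc |= 26<<0 -> acc=26 shift=7
  byte[4]=0x75 cont=0 payload=0x75=117: acc |= 117<<7 -> acc=15002 shift=14 [end]
Varint 2: bytes[3:5] = 9A 75 -> value 15002 (2 byte(s))
  byte[5]=0xE5 cont=1 payload=0x65=101: acc |= 101<<0 -> acc=101 shift=7
  byte[6]=0xFE cont=1 payload=0x7E=126: acc |= 126<<7 -> acc=16229 shift=14
  byte[7]=0x34 cont=0 payload=0x34=52: acc |= 52<<14 -> acc=868197 shift=21 [end]
Varint 3: bytes[5:8] = E5 FE 34 -> value 868197 (3 byte(s))
  byte[8]=0xF6 cont=1 payload=0x76=118: acc |= 118<<0 -> acc=118 shift=7
  byte[9]=0xAE cont=1 payload=0x2E=46: acc |= 46<<7 -> acc=6006 shift=14
  byte[10]=0x27 cont=0 payload=0x27=39: acc |= 39<<14 -> acc=644982 shift=21 [end]
Varint 4: bytes[8:11] = F6 AE 27 -> value 644982 (3 byte(s))
  byte[11]=0xC7 cont=1 payload=0x47=71: acc |= 71<<0 -> acc=71 shift=7
  byte[12]=0x9F cont=1 payload=0x1F=31: acc |= 31<<7 -> acc=4039 shift=14
  byte[13]=0x72 cont=0 payload=0x72=114: acc |= 114<<14 -> acc=1871815 shift=21 [end]
Varint 5: bytes[11:14] = C7 9F 72 -> value 1871815 (3 byte(s))
  byte[14]=0xDC cont=1 payload=0x5C=92: acc |= 92<<0 -> acc=92 shift=7
  byte[15]=0xAD cont=1 payload=0x2D=45: acc |= 45<<7 -> acc=5852 shift=14
  byte[16]=0x9B cont=1 payload=0x1B=27: acc |= 27<<14 -> acc=448220 shift=21
  byte[17]=0x59 cont=0 payload=0x59=89: acc |= 89<<21 -> acc=187094748 shift=28 [end]
Varint 6: bytes[14:18] = DC AD 9B 59 -> value 187094748 (4 byte(s))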